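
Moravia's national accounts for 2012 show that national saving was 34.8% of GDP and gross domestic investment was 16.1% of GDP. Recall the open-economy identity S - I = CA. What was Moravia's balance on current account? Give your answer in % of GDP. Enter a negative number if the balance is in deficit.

S - I = CA (net lending to the rest of the world).
CA = S - I = 34.8 - 16.1 = 18.7

18.7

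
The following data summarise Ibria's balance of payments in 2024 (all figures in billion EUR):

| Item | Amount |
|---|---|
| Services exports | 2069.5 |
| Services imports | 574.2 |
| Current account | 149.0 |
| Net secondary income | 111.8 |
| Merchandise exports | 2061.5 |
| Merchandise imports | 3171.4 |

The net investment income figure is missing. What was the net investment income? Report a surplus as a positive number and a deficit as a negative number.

-348.2

Current account = goods balance + services balance + net primary income + net secondary income
Sum of the known components = 497.2
Net investment income = CA - (known components) = 149.0 - 497.2 = -348.2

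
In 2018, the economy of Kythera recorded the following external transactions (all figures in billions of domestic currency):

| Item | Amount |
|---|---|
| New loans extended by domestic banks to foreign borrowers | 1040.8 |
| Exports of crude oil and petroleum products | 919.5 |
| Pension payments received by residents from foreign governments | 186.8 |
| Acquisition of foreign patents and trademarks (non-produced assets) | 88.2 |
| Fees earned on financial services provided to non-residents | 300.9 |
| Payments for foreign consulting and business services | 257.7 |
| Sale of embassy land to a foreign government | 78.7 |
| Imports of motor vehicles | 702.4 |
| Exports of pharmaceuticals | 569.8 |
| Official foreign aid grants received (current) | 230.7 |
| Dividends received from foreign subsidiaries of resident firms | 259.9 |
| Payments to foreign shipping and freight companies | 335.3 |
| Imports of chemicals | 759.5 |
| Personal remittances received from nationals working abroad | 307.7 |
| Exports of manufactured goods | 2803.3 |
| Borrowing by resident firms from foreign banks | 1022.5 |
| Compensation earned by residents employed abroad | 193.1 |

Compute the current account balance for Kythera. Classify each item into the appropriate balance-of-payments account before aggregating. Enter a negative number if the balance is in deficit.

Goods: -759.5 + 919.5 + 569.8 - 702.4 + 2803.3 = 2830.7
Services: -335.3 - 257.7 + 300.9 = -292.1
Primary income: 193.1 + 259.9 = 453.0
Secondary income: 186.8 + 307.7 + 230.7 = 725.2
Current account = 2830.7 + (-292.1) + 453.0 + 725.2 = 3716.8
(Excluded from the current account — financial account: new loans extended by domestic banks to foreign borrowers 1040.8, borrowing by resident firms from foreign banks 1022.5; capital account: acquisition of foreign patents and trademarks (non-produced assets) 88.2, sale of embassy land to a foreign government 78.7.)

3716.8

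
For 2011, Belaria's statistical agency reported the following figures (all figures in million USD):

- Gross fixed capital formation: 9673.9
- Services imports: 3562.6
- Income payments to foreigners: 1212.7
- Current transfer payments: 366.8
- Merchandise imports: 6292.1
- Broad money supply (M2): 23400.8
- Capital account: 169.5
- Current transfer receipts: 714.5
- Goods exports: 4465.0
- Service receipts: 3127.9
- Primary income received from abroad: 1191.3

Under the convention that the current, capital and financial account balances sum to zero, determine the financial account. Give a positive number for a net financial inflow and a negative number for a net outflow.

1766.0

Goods balance = 4465.0 - 6292.1 = -1827.1
Services balance = 3127.9 - 3562.6 = -434.7
Trade balance (goods + services) = -1827.1 + (-434.7) = -2261.8
Net primary income = 1191.3 - 1212.7 = -21.4
Net secondary income = 714.5 - 366.8 = 347.7
Current account = -2261.8 + (-21.4) + 347.7 = -1935.5
Financial account = -(-1935.5 + 169.5) = 1766.0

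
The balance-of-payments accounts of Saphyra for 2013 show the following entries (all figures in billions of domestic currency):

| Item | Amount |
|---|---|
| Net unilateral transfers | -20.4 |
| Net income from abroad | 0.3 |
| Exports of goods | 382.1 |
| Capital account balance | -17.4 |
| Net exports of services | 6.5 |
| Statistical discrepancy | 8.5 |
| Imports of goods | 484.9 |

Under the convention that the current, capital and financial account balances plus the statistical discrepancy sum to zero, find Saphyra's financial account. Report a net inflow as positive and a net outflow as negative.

Goods balance = 382.1 - 484.9 = -102.8
Services balance = 6.5
Trade balance (goods + services) = -102.8 + 6.5 = -96.3
Net primary income = 0.3
Net secondary income = -20.4
Current account = -96.3 + 0.3 + (-20.4) = -116.4
Financial account = -(-116.4 + (-17.4) + 8.5) = 125.3

125.3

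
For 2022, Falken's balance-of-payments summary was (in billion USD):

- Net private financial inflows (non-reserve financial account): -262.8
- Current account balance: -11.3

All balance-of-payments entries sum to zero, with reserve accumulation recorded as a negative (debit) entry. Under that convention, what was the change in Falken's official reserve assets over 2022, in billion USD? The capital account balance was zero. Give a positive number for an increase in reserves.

-274.1

Official reserve transactions balance = -((-11.3) + (-262.8)) = 274.1
An accumulation of reserves is recorded as a debit (negative entry), so the change in the stock of reserves is the negative of that balance.
Change in official reserves = -(274.1) = -274.1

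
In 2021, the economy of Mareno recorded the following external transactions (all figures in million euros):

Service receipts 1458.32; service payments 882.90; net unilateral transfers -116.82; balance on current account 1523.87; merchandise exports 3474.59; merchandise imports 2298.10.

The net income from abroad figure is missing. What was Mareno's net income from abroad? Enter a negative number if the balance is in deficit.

-111.22

Current account = goods balance + services balance + net primary income + net secondary income
Sum of the known components = 1635.09
Net income from abroad = CA - (known components) = 1523.87 - 1635.09 = -111.22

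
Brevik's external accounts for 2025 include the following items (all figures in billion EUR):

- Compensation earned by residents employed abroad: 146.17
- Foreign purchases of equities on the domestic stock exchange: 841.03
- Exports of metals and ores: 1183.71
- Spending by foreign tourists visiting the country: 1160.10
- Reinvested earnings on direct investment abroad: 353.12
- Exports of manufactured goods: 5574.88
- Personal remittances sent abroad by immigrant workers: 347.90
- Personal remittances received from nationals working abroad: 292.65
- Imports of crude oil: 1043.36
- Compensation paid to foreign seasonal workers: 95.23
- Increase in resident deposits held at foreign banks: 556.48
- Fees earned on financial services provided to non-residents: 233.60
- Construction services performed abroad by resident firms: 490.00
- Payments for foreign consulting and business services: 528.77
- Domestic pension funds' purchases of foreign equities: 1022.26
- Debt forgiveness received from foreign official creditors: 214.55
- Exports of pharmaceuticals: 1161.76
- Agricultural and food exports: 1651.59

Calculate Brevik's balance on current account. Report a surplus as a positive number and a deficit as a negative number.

Goods: 1161.76 + 5574.88 + 1183.71 - 1043.36 + 1651.59 = 8528.58
Services: 1160.10 - 528.77 + 233.60 + 490.00 = 1354.93
Primary income: 146.17 + 353.12 - 95.23 = 404.06
Secondary income: -347.90 + 292.65 = -55.25
Current account = 8528.58 + 1354.93 + 404.06 + (-55.25) = 10232.32
(Excluded from the current account — financial account: foreign purchases of equities on the domestic stock exchange 841.03, increase in resident deposits held at foreign banks 556.48, domestic pension funds' purchases of foreign equities 1022.26; capital account: debt forgiveness received from foreign official creditors 214.55.)

10232.32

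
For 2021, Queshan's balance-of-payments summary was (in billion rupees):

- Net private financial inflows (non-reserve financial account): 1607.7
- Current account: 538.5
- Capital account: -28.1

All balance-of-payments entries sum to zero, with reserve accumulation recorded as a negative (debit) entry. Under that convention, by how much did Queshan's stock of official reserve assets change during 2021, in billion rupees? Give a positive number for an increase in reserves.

2118.1

Official reserve transactions balance = -(538.5 + (-28.1) + 1607.7) = -2118.1
An accumulation of reserves is recorded as a debit (negative entry), so the change in the stock of reserves is the negative of that balance.
Change in official reserves = -(-2118.1) = 2118.1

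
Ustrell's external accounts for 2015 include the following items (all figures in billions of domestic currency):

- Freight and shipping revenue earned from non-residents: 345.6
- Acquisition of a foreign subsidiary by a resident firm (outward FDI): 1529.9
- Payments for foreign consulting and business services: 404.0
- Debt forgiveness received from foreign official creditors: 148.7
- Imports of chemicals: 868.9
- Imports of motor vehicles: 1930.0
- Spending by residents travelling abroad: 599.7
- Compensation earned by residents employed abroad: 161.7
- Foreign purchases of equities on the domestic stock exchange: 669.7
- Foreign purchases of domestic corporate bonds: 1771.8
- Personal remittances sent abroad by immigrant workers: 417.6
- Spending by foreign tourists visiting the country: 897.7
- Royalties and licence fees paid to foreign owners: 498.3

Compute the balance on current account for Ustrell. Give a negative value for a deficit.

-3313.5

Goods: -868.9 - 1930.0 = -2798.9
Services: -498.3 + 897.7 - 599.7 + 345.6 - 404.0 = -258.7
Primary income: 161.7
Secondary income: -417.6
Current account = (-2798.9) + (-258.7) + 161.7 + (-417.6) = -3313.5
(Excluded from the current account — financial account: acquisition of a foreign subsidiary by a resident firm (outward FDI) 1529.9, foreign purchases of equities on the domestic stock exchange 669.7, foreign purchases of domestic corporate bonds 1771.8; capital account: debt forgiveness received from foreign official creditors 148.7.)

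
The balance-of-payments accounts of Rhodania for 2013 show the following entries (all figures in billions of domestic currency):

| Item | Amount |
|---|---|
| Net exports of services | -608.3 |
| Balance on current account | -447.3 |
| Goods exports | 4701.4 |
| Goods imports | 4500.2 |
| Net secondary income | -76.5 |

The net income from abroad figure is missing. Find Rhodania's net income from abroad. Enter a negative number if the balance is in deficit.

36.3

Current account = goods balance + services balance + net primary income + net secondary income
Sum of the known components = -483.6
Net income from abroad = CA - (known components) = -447.3 - (-483.6) = 36.3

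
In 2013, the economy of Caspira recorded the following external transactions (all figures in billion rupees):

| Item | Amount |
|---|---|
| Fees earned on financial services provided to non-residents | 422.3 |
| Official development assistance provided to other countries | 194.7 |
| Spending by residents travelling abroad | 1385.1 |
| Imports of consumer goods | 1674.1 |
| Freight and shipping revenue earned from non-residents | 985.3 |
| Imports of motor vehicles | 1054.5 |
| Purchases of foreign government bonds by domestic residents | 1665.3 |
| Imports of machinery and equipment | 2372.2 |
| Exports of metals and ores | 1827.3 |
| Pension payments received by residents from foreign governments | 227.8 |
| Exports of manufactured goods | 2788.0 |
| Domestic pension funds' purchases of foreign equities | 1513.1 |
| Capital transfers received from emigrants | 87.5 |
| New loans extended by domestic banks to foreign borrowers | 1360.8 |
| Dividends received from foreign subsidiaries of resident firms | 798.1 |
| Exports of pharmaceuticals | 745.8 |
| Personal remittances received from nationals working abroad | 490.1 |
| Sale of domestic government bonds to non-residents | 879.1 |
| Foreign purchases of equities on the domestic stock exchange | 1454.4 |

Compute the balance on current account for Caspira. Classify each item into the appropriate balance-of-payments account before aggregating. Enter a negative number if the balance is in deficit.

1604.1

Goods: 2788.0 - 1054.5 + 1827.3 - 2372.2 - 1674.1 + 745.8 = 260.3
Services: 422.3 + 985.3 - 1385.1 = 22.5
Primary income: 798.1
Secondary income: 490.1 + 227.8 - 194.7 = 523.2
Current account = 260.3 + 22.5 + 798.1 + 523.2 = 1604.1
(Excluded from the current account — financial account: purchases of foreign government bonds by domestic residents 1665.3, domestic pension funds' purchases of foreign equities 1513.1, new loans extended by domestic banks to foreign borrowers 1360.8, sale of domestic government bonds to non-residents 879.1, foreign purchases of equities on the domestic stock exchange 1454.4; capital account: capital transfers received from emigrants 87.5.)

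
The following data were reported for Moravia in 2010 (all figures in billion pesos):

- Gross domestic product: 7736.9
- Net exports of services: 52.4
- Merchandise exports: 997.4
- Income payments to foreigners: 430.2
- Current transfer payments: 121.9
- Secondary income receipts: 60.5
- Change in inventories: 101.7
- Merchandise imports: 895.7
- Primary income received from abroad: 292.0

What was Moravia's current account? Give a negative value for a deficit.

Goods balance = 997.4 - 895.7 = 101.7
Services balance = 52.4
Trade balance (goods + services) = 101.7 + 52.4 = 154.1
Net primary income = 292.0 - 430.2 = -138.2
Net secondary income = 60.5 - 121.9 = -61.4
Current account = 154.1 + (-138.2) + (-61.4) = -45.5

-45.5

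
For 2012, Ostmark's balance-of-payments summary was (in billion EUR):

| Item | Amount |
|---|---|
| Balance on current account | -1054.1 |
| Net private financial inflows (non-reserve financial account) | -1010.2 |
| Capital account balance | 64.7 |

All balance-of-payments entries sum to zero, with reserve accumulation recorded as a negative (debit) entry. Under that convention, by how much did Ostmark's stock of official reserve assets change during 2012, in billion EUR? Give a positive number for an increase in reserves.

-1999.6

Official reserve transactions balance = -((-1054.1) + 64.7 + (-1010.2)) = 1999.6
An accumulation of reserves is recorded as a debit (negative entry), so the change in the stock of reserves is the negative of that balance.
Change in official reserves = -(1999.6) = -1999.6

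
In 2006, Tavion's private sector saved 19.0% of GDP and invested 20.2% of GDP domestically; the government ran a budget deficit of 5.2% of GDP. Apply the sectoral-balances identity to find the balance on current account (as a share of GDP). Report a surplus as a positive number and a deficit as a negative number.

-6.4

By the sectoral-balances identity, CA = (S_private - I) + (T - G).
Private balance = 19.0 - 20.2 = -1.2
Government balance (T - G) = -5.2
CA = -1.2 + (-5.2) = -6.4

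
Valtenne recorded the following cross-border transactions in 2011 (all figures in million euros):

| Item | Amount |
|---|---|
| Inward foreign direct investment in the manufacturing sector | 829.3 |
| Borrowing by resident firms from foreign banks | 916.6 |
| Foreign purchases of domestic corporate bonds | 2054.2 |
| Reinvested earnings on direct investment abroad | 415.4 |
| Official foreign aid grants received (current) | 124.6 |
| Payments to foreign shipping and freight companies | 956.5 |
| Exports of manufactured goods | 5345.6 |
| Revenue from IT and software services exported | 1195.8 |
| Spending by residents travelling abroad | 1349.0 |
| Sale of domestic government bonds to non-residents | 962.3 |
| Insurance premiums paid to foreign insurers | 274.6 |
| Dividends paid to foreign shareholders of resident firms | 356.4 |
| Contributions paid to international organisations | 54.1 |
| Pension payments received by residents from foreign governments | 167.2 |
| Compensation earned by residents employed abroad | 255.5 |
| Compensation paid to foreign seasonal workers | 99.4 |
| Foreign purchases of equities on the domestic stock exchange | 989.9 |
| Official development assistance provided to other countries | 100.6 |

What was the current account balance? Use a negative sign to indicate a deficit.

4313.5

Goods: 5345.6
Services: 1195.8 - 956.5 - 274.6 - 1349.0 = -1384.3
Primary income: 415.4 + 255.5 - 99.4 - 356.4 = 215.1
Secondary income: -54.1 + 124.6 + 167.2 - 100.6 = 137.1
Current account = 5345.6 + (-1384.3) + 215.1 + 137.1 = 4313.5
(Excluded from the current account — financial account: inward foreign direct investment in the manufacturing sector 829.3, borrowing by resident firms from foreign banks 916.6, foreign purchases of domestic corporate bonds 2054.2, sale of domestic government bonds to non-residents 962.3, foreign purchases of equities on the domestic stock exchange 989.9.)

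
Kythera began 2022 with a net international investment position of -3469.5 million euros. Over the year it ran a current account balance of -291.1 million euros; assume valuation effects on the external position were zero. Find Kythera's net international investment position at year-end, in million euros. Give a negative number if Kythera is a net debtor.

With no valuation effects, change in NIIP = current account = -291.1
End-of-year NIIP = -3469.5 + (-291.1) = -3760.6

-3760.6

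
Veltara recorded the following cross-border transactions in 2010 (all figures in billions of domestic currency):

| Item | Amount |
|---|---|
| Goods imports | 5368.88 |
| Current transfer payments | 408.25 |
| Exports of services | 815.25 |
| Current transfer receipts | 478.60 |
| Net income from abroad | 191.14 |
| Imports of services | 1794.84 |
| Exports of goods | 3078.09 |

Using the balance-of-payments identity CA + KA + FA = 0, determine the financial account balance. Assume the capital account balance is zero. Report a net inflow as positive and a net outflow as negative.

Goods balance = 3078.09 - 5368.88 = -2290.79
Services balance = 815.25 - 1794.84 = -979.59
Trade balance (goods + services) = -2290.79 + (-979.59) = -3270.38
Net primary income = 191.14
Net secondary income = 478.60 - 408.25 = 70.35
Current account = -3270.38 + 191.14 + 70.35 = -3008.89
Financial account = -(-3008.89) = 3008.89

3008.89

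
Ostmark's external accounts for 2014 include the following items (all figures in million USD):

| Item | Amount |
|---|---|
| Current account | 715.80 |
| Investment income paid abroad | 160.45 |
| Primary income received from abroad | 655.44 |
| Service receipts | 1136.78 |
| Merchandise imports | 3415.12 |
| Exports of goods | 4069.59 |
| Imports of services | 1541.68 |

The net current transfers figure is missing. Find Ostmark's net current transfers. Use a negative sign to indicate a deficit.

-28.76

Current account = goods balance + services balance + net primary income + net secondary income
Sum of the known components = 744.56
Net current transfers = CA - (known components) = 715.80 - 744.56 = -28.76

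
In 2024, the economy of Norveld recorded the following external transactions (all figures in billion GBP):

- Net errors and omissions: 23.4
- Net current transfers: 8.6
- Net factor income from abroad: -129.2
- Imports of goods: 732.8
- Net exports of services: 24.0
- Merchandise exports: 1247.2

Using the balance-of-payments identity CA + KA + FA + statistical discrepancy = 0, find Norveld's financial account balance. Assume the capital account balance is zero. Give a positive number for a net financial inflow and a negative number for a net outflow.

-441.2

Goods balance = 1247.2 - 732.8 = 514.4
Services balance = 24.0
Trade balance (goods + services) = 514.4 + 24.0 = 538.4
Net primary income = -129.2
Net secondary income = 8.6
Current account = 538.4 + (-129.2) + 8.6 = 417.8
Financial account = -(417.8 + 23.4) = -441.2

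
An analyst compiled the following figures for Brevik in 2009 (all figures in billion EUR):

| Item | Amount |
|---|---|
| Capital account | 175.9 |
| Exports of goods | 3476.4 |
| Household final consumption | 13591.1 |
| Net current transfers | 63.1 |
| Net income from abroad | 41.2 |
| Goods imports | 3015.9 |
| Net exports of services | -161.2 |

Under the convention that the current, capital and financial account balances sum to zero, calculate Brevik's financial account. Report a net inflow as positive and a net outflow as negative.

Goods balance = 3476.4 - 3015.9 = 460.5
Services balance = -161.2
Trade balance (goods + services) = 460.5 + (-161.2) = 299.3
Net primary income = 41.2
Net secondary income = 63.1
Current account = 299.3 + 41.2 + 63.1 = 403.6
Financial account = -(403.6 + 175.9) = -579.5

-579.5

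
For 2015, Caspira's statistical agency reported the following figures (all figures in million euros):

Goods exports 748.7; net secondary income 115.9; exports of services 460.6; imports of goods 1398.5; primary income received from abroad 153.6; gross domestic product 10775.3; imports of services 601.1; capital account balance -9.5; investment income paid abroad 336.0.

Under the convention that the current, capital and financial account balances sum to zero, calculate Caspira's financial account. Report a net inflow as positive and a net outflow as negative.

866.3

Goods balance = 748.7 - 1398.5 = -649.8
Services balance = 460.6 - 601.1 = -140.5
Trade balance (goods + services) = -649.8 + (-140.5) = -790.3
Net primary income = 153.6 - 336.0 = -182.4
Net secondary income = 115.9
Current account = -790.3 + (-182.4) + 115.9 = -856.8
Financial account = -(-856.8 + (-9.5)) = 866.3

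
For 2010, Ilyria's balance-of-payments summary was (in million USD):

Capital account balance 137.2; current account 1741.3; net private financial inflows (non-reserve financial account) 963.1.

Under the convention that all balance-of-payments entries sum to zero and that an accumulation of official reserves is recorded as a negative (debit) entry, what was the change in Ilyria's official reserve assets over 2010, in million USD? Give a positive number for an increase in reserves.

2841.6

Official reserve transactions balance = -(1741.3 + 137.2 + 963.1) = -2841.6
An accumulation of reserves is recorded as a debit (negative entry), so the change in the stock of reserves is the negative of that balance.
Change in official reserves = -(-2841.6) = 2841.6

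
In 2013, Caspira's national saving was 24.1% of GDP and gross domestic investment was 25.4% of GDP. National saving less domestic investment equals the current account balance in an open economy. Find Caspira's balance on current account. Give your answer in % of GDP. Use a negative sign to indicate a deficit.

CA = S - I = 24.1 - 25.4 = -1.3

-1.3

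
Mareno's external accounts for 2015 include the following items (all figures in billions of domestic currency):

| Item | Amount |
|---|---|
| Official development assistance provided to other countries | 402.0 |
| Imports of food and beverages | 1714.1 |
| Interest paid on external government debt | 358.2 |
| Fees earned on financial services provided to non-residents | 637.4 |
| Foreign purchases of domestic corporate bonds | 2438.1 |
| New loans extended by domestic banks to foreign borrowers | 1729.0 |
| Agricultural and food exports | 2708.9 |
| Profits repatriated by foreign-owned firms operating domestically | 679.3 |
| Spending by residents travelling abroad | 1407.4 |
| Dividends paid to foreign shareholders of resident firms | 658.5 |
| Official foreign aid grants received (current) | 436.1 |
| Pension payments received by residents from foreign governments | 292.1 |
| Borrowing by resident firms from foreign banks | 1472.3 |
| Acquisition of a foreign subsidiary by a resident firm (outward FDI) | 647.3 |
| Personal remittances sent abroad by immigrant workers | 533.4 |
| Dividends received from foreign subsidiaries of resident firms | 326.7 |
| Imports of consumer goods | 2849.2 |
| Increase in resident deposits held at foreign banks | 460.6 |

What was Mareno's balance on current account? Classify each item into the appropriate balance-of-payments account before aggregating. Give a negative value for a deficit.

-4200.9

Goods: 2708.9 - 2849.2 - 1714.1 = -1854.4
Services: -1407.4 + 637.4 = -770.0
Primary income: -658.5 - 679.3 + 326.7 - 358.2 = -1369.3
Secondary income: 292.1 + 436.1 - 533.4 - 402.0 = -207.2
Current account = (-1854.4) + (-770.0) + (-1369.3) + (-207.2) = -4200.9
(Excluded from the current account — financial account: foreign purchases of domestic corporate bonds 2438.1, new loans extended by domestic banks to foreign borrowers 1729.0, borrowing by resident firms from foreign banks 1472.3, acquisition of a foreign subsidiary by a resident firm (outward FDI) 647.3, increase in resident deposits held at foreign banks 460.6.)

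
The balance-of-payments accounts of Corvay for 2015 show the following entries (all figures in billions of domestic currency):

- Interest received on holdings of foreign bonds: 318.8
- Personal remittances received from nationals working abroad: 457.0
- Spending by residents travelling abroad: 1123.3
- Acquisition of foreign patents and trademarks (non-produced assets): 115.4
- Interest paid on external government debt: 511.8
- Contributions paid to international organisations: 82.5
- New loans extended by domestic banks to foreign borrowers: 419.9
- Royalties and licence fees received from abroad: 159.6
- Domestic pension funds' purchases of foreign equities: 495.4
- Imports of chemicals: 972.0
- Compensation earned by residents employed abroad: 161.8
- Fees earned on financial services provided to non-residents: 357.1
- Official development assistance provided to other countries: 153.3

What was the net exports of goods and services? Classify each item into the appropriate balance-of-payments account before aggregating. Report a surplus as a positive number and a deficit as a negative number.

-1578.6

Goods: -972.0
Services: -1123.3 + 159.6 + 357.1 = -606.6
Trade balance = -972.0 + (-606.6) = -1578.6
(Excluded from the trade balance — primary income: interest received on holdings of foreign bonds 318.8, interest paid on external government debt 511.8, compensation earned by residents employed abroad 161.8; secondary income: personal remittances received from nationals working abroad 457.0, contributions paid to international organisations 82.5, official development assistance provided to other countries 153.3; capital account: acquisition of foreign patents and trademarks (non-produced assets) 115.4; financial account: new loans extended by domestic banks to foreign borrowers 419.9, domestic pension funds' purchases of foreign equities 495.4.)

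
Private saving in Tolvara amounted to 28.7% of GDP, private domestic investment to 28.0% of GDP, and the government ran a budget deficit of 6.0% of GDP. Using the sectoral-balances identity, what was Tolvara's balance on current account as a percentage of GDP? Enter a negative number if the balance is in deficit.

By the sectoral-balances identity, CA = (S_private - I) + (T - G).
Private balance = 28.7 - 28.0 = 0.7
Government balance (T - G) = -6.0
CA = 0.7 + (-6.0) = -5.3

-5.3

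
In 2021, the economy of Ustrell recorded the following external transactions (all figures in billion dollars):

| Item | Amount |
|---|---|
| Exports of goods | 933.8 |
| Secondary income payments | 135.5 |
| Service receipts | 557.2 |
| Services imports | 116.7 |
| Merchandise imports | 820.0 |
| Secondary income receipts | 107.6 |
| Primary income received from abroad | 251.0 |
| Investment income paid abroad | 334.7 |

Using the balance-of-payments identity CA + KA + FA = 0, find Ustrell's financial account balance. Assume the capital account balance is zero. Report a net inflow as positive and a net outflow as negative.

Goods balance = 933.8 - 820.0 = 113.8
Services balance = 557.2 - 116.7 = 440.5
Trade balance (goods + services) = 113.8 + 440.5 = 554.3
Net primary income = 251.0 - 334.7 = -83.7
Net secondary income = 107.6 - 135.5 = -27.9
Current account = 554.3 + (-83.7) + (-27.9) = 442.7
Financial account = -(442.7) = -442.7

-442.7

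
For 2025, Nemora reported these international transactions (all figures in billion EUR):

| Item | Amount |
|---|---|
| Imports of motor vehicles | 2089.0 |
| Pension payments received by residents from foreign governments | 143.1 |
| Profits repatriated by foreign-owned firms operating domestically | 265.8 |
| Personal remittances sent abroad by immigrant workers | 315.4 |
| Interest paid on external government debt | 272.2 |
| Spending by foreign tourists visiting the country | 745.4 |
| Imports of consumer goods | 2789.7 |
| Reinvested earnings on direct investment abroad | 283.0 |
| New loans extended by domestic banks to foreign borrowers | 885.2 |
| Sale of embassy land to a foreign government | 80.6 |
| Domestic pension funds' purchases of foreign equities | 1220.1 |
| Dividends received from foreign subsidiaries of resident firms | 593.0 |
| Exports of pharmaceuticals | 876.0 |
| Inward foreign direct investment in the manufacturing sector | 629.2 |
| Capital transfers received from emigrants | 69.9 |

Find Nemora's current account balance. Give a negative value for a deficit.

-3091.6

Goods: 876.0 - 2789.7 - 2089.0 = -4002.7
Services: 745.4
Primary income: -272.2 - 265.8 + 593.0 + 283.0 = 338.0
Secondary income: 143.1 - 315.4 = -172.3
Current account = (-4002.7) + 745.4 + 338.0 + (-172.3) = -3091.6
(Excluded from the current account — financial account: new loans extended by domestic banks to foreign borrowers 885.2, domestic pension funds' purchases of foreign equities 1220.1, inward foreign direct investment in the manufacturing sector 629.2; capital account: sale of embassy land to a foreign government 80.6, capital transfers received from emigrants 69.9.)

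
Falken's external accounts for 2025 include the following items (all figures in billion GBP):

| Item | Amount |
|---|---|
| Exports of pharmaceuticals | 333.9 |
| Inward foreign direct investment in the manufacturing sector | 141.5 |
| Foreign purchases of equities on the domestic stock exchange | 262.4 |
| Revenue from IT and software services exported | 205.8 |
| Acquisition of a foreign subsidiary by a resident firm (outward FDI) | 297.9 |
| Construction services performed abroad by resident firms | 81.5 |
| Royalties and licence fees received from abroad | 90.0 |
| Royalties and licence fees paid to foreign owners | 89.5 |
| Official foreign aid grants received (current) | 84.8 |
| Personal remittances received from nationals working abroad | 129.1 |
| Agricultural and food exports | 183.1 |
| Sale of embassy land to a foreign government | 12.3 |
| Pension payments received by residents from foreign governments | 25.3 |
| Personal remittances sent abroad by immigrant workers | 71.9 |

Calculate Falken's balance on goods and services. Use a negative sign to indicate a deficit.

804.8

Goods: 183.1 + 333.9 = 517.0
Services: -89.5 + 81.5 + 205.8 + 90.0 = 287.8
Trade balance = 517.0 + 287.8 = 804.8
(Excluded from the trade balance — financial account: inward foreign direct investment in the manufacturing sector 141.5, foreign purchases of equities on the domestic stock exchange 262.4, acquisition of a foreign subsidiary by a resident firm (outward FDI) 297.9; secondary income: official foreign aid grants received (current) 84.8, personal remittances received from nationals working abroad 129.1, pension payments received by residents from foreign governments 25.3, personal remittances sent abroad by immigrant workers 71.9; capital account: sale of embassy land to a foreign government 12.3.)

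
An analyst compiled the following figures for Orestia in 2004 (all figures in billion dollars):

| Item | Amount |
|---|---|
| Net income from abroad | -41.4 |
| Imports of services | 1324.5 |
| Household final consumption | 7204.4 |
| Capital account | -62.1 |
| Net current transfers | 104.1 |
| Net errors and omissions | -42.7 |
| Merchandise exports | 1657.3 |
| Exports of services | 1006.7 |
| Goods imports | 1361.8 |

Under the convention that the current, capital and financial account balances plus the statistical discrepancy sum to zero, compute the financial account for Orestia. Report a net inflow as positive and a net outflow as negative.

64.4

Goods balance = 1657.3 - 1361.8 = 295.5
Services balance = 1006.7 - 1324.5 = -317.8
Trade balance (goods + services) = 295.5 + (-317.8) = -22.3
Net primary income = -41.4
Net secondary income = 104.1
Current account = -22.3 + (-41.4) + 104.1 = 40.4
Financial account = -(40.4 + (-62.1) + (-42.7)) = 64.4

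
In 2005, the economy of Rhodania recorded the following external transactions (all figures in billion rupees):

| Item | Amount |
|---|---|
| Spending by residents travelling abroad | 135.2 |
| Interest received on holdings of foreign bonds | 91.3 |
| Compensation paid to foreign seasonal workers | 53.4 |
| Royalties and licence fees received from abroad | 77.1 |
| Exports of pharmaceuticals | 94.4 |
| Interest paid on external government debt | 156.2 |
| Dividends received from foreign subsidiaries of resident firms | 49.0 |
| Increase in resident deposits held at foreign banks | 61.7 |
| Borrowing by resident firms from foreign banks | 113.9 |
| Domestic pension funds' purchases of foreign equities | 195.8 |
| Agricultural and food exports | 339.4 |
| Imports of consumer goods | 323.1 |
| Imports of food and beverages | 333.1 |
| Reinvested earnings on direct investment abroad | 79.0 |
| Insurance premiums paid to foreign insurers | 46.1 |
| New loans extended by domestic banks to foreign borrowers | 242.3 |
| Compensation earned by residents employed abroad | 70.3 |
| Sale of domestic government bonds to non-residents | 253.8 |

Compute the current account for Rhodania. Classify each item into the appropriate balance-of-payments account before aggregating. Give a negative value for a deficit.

Goods: 339.4 + 94.4 - 323.1 - 333.1 = -222.4
Services: 77.1 - 46.1 - 135.2 = -104.2
Primary income: 79.0 - 53.4 + 49.0 + 70.3 - 156.2 + 91.3 = 80.0
Current account = (-222.4) + (-104.2) + 80.0 = -246.6
(Excluded from the current account — financial account: increase in resident deposits held at foreign banks 61.7, borrowing by resident firms from foreign banks 113.9, domestic pension funds' purchases of foreign equities 195.8, new loans extended by domestic banks to foreign borrowers 242.3, sale of domestic government bonds to non-residents 253.8.)

-246.6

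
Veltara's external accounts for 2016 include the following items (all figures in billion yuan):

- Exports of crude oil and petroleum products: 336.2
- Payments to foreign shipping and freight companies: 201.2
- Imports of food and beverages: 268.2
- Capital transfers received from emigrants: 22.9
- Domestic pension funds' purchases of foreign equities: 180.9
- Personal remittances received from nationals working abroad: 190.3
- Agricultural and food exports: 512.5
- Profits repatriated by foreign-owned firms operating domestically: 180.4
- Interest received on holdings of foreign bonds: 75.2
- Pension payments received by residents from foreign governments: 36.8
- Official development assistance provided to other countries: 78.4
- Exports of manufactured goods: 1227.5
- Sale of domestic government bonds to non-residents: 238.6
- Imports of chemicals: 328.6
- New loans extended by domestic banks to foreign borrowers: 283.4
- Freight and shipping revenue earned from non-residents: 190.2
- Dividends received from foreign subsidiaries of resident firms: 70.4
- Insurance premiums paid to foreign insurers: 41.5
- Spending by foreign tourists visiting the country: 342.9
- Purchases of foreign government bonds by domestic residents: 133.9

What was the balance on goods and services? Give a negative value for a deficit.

Goods: -328.6 + 1227.5 + 336.2 + 512.5 - 268.2 = 1479.4
Services: -201.2 + 190.2 + 342.9 - 41.5 = 290.4
Trade balance = 1479.4 + 290.4 = 1769.8
(Excluded from the trade balance — capital account: capital transfers received from emigrants 22.9; financial account: domestic pension funds' purchases of foreign equities 180.9, sale of domestic government bonds to non-residents 238.6, new loans extended by domestic banks to foreign borrowers 283.4, purchases of foreign government bonds by domestic residents 133.9; secondary income: personal remittances received from nationals working abroad 190.3, pension payments received by residents from foreign governments 36.8, official development assistance provided to other countries 78.4; primary income: profits repatriated by foreign-owned firms operating domestically 180.4, interest received on holdings of foreign bonds 75.2, dividends received from foreign subsidiaries of resident firms 70.4.)

1769.8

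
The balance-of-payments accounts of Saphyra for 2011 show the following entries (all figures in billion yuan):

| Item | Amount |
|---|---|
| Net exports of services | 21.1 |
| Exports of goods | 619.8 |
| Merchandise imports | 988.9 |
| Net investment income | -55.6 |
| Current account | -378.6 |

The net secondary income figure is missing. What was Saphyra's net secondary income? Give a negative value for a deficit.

25.0

Current account = goods balance + services balance + net primary income + net secondary income
Sum of the known components = -403.6
Net secondary income = CA - (known components) = -378.6 - (-403.6) = 25.0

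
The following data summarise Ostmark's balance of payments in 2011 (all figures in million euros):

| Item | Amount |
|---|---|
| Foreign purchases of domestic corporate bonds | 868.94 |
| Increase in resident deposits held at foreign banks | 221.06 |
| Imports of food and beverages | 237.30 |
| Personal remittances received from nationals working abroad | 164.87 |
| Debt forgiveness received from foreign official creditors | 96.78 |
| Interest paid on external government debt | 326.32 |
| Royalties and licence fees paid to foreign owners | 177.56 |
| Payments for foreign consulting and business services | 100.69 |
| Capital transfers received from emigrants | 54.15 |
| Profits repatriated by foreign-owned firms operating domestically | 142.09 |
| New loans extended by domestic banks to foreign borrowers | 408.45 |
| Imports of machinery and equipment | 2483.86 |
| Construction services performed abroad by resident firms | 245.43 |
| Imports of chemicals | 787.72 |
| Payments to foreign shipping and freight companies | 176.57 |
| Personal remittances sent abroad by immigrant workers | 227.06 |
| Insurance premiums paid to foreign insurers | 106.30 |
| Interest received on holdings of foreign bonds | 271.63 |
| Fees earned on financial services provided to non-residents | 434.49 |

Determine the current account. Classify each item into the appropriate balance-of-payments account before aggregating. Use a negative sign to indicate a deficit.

Goods: -787.72 - 237.30 - 2483.86 = -3508.88
Services: 434.49 - 177.56 - 106.30 + 245.43 - 100.69 - 176.57 = 118.80
Primary income: -326.32 - 142.09 + 271.63 = -196.78
Secondary income: -227.06 + 164.87 = -62.19
Current account = (-3508.88) + 118.80 + (-196.78) + (-62.19) = -3649.05
(Excluded from the current account — financial account: foreign purchases of domestic corporate bonds 868.94, increase in resident deposits held at foreign banks 221.06, new loans extended by domestic banks to foreign borrowers 408.45; capital account: debt forgiveness received from foreign official creditors 96.78, capital transfers received from emigrants 54.15.)

-3649.05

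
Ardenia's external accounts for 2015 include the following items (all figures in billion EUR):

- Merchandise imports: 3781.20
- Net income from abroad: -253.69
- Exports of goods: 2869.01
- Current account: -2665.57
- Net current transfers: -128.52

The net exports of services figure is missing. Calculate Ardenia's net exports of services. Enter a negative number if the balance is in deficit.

Current account = goods balance + services balance + net primary income + net secondary income
Sum of the known components = -1294.40
Net exports of services = CA - (known components) = -2665.57 - (-1294.40) = -1371.17

-1371.17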